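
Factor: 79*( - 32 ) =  - 2^5*79^1=- 2528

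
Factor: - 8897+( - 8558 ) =-5^1*3491^1  =  - 17455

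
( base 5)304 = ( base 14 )59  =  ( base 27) 2P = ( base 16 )4f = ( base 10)79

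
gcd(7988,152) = 4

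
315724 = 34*9286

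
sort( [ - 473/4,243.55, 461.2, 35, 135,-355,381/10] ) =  [ - 355, - 473/4,35,381/10, 135,243.55 , 461.2]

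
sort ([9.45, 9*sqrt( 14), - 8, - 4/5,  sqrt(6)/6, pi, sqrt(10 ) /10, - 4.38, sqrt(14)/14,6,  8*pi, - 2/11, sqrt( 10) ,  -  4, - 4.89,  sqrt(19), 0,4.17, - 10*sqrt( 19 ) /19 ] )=[ - 8 ,  -  4.89, -4.38,-4, - 10*sqrt(19 )/19, - 4/5,  -  2/11, 0, sqrt ( 14 ) /14, sqrt( 10)/10, sqrt( 6 ) /6,  pi, sqrt(10),4.17, sqrt( 19),  6,9.45, 8*pi, 9*sqrt(14) ]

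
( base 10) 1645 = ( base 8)3155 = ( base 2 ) 11001101101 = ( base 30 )1op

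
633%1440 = 633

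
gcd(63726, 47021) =13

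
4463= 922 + 3541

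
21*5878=123438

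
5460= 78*70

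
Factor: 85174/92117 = 2^1*37^1*251^(-1)  *  367^( - 1)*1151^1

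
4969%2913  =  2056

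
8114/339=8114/339 = 23.94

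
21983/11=1998+5/11 =1998.45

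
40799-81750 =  - 40951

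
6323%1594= 1541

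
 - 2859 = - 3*953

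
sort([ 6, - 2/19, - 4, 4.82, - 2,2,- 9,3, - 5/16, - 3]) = [ - 9, - 4 ,- 3, - 2  , - 5/16, - 2/19, 2,3,  4.82,  6 ]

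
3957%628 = 189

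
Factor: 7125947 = 7125947^1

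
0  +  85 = 85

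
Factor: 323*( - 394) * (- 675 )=2^1*3^3*5^2*17^1*19^1*197^1 = 85901850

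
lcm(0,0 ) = 0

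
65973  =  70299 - 4326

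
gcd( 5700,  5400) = 300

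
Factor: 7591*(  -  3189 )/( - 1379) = 24207699/1379 = 3^1*7^ ( - 1)*197^(-1 )*1063^1*7591^1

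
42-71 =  - 29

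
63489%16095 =15204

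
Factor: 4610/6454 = 5^1 * 7^(- 1) = 5/7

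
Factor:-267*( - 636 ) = 169812=2^2 * 3^2 * 53^1*89^1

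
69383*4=277532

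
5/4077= 5/4077= 0.00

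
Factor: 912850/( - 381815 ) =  - 182570/76363 = -  2^1*5^1*7^( - 1 )*10909^(  -  1)*18257^1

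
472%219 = 34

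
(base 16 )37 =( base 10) 55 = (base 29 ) 1q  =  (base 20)2F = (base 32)1N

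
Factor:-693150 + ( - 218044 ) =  - 2^1*455597^1 = - 911194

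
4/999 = 4/999 = 0.00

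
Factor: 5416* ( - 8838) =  - 47866608=-2^4*3^2 * 491^1*677^1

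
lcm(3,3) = 3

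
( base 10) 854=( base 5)11404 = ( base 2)1101010110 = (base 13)509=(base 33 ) PT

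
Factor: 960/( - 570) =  - 2^5 *19^( -1 ) = - 32/19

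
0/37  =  0 = 0.00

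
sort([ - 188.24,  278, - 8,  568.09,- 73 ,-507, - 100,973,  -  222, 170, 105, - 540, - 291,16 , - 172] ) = [ - 540, - 507, - 291, - 222,-188.24, - 172, - 100, -73, - 8,16,105,170,278, 568.09,973]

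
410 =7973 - 7563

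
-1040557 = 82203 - 1122760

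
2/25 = 2/25  =  0.08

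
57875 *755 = 43695625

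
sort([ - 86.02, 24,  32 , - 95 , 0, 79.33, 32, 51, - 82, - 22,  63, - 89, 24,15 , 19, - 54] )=[ - 95, - 89, - 86.02, - 82, - 54, - 22, 0, 15,19,24,24,32,  32, 51,  63, 79.33]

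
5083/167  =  30  +  73/167 = 30.44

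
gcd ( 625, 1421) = 1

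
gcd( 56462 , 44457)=7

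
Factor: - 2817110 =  - 2^1*5^1*41^1*6871^1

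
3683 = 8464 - 4781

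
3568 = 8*446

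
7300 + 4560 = 11860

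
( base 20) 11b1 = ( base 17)1ce2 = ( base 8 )20655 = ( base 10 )8621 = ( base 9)12738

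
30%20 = 10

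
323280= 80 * 4041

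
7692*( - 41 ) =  -315372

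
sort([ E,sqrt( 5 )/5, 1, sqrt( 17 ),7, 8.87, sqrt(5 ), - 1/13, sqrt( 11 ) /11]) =[- 1/13,sqrt( 11 ) /11,  sqrt( 5)/5, 1,sqrt( 5 ),  E, sqrt( 17),7,  8.87 ] 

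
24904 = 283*88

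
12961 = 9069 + 3892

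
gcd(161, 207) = 23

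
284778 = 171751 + 113027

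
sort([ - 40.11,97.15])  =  [ - 40.11,97.15]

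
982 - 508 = 474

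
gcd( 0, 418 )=418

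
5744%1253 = 732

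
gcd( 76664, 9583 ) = 9583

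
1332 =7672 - 6340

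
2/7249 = 2/7249 = 0.00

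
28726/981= 29 + 277/981 = 29.28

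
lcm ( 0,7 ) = 0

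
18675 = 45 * 415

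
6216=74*84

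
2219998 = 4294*517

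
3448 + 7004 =10452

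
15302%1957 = 1603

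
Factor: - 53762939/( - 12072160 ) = 2^( - 5 ) *5^( -1)*197^( - 1)*383^( - 1)*53762939^1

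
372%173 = 26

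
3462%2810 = 652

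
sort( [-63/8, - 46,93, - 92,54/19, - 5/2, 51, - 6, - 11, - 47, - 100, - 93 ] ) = [-100 , - 93, - 92, - 47, - 46,-11,-63/8, - 6,-5/2, 54/19 , 51, 93]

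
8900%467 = 27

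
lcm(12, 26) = 156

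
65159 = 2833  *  23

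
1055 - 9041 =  - 7986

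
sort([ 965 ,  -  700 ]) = [  -  700, 965 ]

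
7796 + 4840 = 12636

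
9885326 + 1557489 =11442815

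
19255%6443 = 6369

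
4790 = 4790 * 1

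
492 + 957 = 1449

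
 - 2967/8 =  - 2967/8 = - 370.88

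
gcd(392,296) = 8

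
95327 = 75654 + 19673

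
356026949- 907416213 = -551389264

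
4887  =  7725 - 2838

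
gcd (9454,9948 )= 2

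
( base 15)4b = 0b1000111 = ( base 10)71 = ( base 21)38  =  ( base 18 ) 3h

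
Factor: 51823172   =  2^2*433^1*29921^1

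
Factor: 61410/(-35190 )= - 3^( - 1 )*17^ ( - 1 )*89^1 = -89/51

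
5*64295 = 321475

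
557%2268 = 557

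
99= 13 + 86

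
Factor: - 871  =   - 13^1*67^1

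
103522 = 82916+20606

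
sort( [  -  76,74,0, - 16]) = [ - 76, - 16, 0, 74 ]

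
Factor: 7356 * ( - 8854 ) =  - 2^3*3^1*19^1 *233^1*613^1 =-  65130024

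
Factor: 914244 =2^2*3^1*47^1*1621^1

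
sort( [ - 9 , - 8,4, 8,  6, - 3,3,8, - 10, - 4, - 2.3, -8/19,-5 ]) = [-10, - 9, - 8,-5,-4,-3, - 2.3,- 8/19, 3, 4, 6, 8, 8]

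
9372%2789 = 1005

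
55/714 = 55/714 = 0.08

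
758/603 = 758/603 = 1.26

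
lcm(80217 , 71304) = 641736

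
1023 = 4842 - 3819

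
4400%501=392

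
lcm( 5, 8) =40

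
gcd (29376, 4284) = 612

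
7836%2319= 879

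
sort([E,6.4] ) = [E, 6.4]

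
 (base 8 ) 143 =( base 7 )201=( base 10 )99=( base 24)43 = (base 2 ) 1100011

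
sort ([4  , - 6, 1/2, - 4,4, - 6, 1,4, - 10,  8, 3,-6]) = [ - 10, - 6, - 6, - 6, - 4,1/2,1  ,  3  ,  4, 4,4,8 ] 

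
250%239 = 11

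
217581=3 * 72527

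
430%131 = 37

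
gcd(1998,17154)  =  18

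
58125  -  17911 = 40214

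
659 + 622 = 1281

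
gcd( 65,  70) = 5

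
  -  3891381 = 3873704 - 7765085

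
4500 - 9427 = -4927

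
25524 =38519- 12995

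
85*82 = 6970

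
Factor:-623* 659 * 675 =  - 3^3*5^2 * 7^1*89^1*659^1 = -  277125975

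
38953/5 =7790 + 3/5= 7790.60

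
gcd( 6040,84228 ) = 4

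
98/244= 49/122 = 0.40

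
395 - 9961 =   -  9566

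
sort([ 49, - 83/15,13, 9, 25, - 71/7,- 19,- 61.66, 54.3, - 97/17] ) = [ - 61.66,- 19, - 71/7, - 97/17, - 83/15, 9, 13,25, 49, 54.3 ]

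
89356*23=2055188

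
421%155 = 111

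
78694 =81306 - 2612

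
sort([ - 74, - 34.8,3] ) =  [ - 74, - 34.8 , 3]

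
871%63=52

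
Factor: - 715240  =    -  2^3 * 5^1*17881^1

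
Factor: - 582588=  - 2^2*3^2 * 16183^1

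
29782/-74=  - 14891/37=- 402.46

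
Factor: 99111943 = 7^1*127^1*111487^1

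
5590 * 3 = 16770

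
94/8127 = 94/8127  =  0.01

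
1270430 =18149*70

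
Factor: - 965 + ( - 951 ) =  -2^2 * 479^1 = - 1916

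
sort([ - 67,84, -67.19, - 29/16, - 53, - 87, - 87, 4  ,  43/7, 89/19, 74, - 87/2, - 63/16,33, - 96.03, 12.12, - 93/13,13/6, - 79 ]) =[ - 96.03, - 87, - 87,-79, - 67.19, - 67,-53 , - 87/2, - 93/13, - 63/16, - 29/16, 13/6, 4,89/19, 43/7, 12.12 , 33, 74, 84 ]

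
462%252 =210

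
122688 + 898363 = 1021051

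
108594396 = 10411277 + 98183119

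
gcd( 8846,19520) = 2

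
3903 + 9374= 13277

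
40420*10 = 404200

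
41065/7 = 41065/7 =5866.43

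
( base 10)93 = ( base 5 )333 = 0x5d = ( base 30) 33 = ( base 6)233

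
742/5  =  742/5 = 148.40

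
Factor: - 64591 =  - 64591^1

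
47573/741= 64 + 149/741 = 64.20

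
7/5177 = 7/5177  =  0.00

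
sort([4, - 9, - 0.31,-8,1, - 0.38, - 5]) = [ - 9, - 8, - 5 , - 0.38, - 0.31,1,4]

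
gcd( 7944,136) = 8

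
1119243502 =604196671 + 515046831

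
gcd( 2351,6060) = 1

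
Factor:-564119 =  - 41^1*13759^1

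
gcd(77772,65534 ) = 2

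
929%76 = 17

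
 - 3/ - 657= 1/219 = 0.00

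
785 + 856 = 1641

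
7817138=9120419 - 1303281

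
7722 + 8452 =16174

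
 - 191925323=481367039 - 673292362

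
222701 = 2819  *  79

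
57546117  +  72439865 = 129985982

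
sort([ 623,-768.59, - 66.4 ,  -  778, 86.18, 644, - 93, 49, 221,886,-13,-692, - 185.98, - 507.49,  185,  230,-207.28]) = [ - 778, - 768.59, -692, - 507.49, - 207.28, -185.98,  -  93,  -  66.4, - 13, 49, 86.18, 185,  221,230,623,644 , 886]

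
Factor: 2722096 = 2^4*13^1*23^1*569^1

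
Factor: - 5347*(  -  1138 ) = 2^1*569^1*5347^1= 6084886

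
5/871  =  5/871 =0.01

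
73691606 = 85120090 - 11428484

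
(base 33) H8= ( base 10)569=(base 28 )K9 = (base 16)239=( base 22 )13J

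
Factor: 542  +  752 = 1294 = 2^1 * 647^1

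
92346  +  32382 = 124728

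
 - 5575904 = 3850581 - 9426485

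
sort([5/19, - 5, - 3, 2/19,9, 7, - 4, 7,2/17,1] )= [ - 5 , - 4,-3, 2/19 , 2/17,  5/19, 1, 7, 7 , 9]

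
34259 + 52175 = 86434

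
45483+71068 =116551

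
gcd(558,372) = 186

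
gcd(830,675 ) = 5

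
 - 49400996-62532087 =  - 111933083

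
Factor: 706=2^1  *  353^1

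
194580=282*690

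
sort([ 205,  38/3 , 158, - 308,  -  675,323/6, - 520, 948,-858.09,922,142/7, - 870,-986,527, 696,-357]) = [ - 986, - 870, - 858.09,- 675, - 520,  -  357,  -  308, 38/3,142/7, 323/6,158,205 , 527, 696, 922,948 ]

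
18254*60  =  1095240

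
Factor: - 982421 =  - 11^1*31^1* 43^1*67^1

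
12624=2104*6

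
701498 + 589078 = 1290576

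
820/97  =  820/97= 8.45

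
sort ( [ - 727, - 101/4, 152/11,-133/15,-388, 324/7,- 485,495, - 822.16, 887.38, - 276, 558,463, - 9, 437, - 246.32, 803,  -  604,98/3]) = [ - 822.16 , - 727,- 604, - 485, -388,-276,  -  246.32,  -  101/4, - 9,-133/15, 152/11, 98/3, 324/7,  437,463 , 495,558, 803, 887.38]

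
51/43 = 1 + 8/43=1.19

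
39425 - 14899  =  24526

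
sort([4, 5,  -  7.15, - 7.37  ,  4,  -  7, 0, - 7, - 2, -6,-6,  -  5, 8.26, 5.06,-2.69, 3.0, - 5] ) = [-7.37,- 7.15 ,  -  7, - 7,- 6, - 6,-5,  -  5, -2.69, - 2, 0, 3.0 , 4, 4, 5,5.06, 8.26] 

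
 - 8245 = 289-8534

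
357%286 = 71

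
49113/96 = 511  +  19/32  =  511.59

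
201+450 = 651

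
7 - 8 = -1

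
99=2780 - 2681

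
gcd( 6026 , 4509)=1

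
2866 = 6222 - 3356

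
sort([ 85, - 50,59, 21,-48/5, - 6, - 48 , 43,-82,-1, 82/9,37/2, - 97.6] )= [ - 97.6, - 82,  -  50,  -  48, - 48/5, - 6, - 1, 82/9,37/2, 21, 43, 59,  85] 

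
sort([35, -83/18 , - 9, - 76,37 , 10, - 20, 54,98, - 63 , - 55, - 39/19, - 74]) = [ - 76 , - 74, - 63, - 55, - 20, -9 , - 83/18, - 39/19,10,35 , 37, 54, 98 ]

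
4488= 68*66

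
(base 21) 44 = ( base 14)64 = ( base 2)1011000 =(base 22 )40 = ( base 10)88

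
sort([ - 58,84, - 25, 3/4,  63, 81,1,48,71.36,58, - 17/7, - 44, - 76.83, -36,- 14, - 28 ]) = [- 76.83,-58, - 44, - 36, - 28 , - 25,-14,-17/7, 3/4, 1,48, 58, 63,71.36 , 81 , 84 ] 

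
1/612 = 1/612 = 0.00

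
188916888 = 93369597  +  95547291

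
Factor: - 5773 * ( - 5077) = 29309521 = 23^1*251^1*5077^1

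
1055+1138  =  2193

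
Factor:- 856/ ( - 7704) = 1/9= 3^( - 2)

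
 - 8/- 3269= 8/3269 = 0.00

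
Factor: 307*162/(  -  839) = - 2^1*3^4*307^1*839^(- 1) = -49734/839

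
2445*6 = 14670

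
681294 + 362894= 1044188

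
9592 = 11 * 872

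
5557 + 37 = 5594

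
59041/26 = 2270 + 21/26 = 2270.81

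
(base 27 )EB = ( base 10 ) 389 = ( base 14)1DB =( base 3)112102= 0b110000101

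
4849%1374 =727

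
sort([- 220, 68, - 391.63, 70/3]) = [-391.63,-220, 70/3, 68]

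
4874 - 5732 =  - 858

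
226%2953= 226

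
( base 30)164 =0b10000111100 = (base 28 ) 1ak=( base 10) 1084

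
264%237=27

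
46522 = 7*6646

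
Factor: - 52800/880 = - 60 = - 2^2*3^1 * 5^1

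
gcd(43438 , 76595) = 1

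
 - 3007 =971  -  3978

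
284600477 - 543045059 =  -  258444582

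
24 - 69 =-45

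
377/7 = 377/7  =  53.86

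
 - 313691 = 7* ( - 44813 )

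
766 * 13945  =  10681870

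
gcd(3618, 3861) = 27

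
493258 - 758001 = - 264743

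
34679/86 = 403 + 21/86 = 403.24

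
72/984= 3/41=0.07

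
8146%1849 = 750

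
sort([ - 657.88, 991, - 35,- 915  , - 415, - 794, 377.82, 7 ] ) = [-915 , - 794,- 657.88,- 415, - 35, 7,377.82, 991]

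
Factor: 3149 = 47^1*67^1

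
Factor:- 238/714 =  - 1/3 = - 3^( - 1) 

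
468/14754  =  78/2459=0.03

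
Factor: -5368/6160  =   - 2^( - 1)*5^(-1 )*7^( - 1)*61^1 = - 61/70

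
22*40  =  880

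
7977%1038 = 711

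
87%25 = 12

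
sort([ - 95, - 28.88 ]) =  [ - 95,-28.88]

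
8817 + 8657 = 17474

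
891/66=27/2 = 13.50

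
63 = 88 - 25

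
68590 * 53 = 3635270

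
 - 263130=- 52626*5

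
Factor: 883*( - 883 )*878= -684566942 = -2^1*439^1*883^2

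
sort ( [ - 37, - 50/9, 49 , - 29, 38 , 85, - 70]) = [ - 70, - 37, - 29, - 50/9, 38,49,85]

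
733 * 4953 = 3630549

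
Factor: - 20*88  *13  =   - 2^5*5^1*11^1*13^1= - 22880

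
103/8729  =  103/8729 = 0.01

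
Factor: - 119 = - 7^1*17^1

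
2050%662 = 64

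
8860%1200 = 460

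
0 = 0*74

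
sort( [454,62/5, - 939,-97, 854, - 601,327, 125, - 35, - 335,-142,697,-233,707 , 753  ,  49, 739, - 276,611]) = [-939, - 601, - 335, - 276, - 233,  -  142, - 97,  -  35, 62/5,49,125, 327 , 454,611,697,  707, 739, 753,854]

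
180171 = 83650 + 96521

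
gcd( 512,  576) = 64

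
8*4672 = 37376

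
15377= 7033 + 8344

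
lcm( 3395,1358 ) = 6790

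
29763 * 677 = 20149551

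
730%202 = 124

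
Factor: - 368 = -2^4*23^1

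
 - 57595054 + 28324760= - 29270294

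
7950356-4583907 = 3366449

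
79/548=79/548 = 0.14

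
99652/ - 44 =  - 24913/11=- 2264.82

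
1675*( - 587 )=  - 983225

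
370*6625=2451250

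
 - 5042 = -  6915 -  - 1873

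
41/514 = 41/514 = 0.08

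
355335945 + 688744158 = 1044080103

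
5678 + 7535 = 13213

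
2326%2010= 316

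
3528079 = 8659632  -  5131553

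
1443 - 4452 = - 3009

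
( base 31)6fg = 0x1867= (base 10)6247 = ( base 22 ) cjl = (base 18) 1151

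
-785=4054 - 4839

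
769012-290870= 478142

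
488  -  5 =483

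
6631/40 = 165 + 31/40 = 165.78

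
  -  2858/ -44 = 1429/22  =  64.95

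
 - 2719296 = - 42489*64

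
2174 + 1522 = 3696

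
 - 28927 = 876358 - 905285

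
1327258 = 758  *1751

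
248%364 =248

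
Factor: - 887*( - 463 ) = 463^1 * 887^1  =  410681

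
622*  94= 58468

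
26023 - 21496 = 4527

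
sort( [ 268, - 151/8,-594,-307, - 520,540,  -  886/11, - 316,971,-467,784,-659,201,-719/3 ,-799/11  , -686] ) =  [ - 686, - 659,  -  594,-520,-467,- 316, - 307, - 719/3,-886/11, - 799/11,-151/8,201,268,540, 784,971 ] 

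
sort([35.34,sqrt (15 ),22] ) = [sqrt(15),22 , 35.34]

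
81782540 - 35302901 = 46479639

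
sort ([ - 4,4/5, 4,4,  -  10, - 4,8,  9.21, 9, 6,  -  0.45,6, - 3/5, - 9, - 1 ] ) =[ - 10, - 9, - 4, - 4, - 1 , - 3/5, - 0.45,4/5,4 , 4 , 6,6, 8,9, 9.21]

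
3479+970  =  4449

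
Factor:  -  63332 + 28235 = -35097  =  -3^1*11699^1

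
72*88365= 6362280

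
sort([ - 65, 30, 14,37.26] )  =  [ - 65, 14, 30, 37.26]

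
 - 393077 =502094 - 895171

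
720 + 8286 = 9006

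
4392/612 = 122/17 =7.18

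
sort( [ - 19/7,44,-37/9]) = [-37/9,-19/7 , 44] 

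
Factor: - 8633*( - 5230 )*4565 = 2^1*5^2 *11^1*83^1 * 89^1 * 97^1 * 523^1=206112443350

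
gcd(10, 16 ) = 2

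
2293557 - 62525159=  - 60231602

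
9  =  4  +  5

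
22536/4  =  5634= 5634.00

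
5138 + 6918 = 12056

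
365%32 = 13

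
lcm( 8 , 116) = 232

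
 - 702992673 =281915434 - 984908107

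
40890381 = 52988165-12097784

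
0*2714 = 0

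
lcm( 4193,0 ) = 0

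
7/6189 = 7/6189 = 0.00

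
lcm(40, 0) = 0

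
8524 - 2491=6033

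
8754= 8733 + 21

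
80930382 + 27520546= 108450928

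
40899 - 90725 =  - 49826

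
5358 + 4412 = 9770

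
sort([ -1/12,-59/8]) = [-59/8,-1/12]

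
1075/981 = 1075/981= 1.10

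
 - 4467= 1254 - 5721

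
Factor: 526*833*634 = 2^2*7^2*17^1*263^1*317^1 = 277792172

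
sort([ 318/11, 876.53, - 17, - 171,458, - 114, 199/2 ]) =[-171, - 114, - 17,318/11 , 199/2,458,876.53]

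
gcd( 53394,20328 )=66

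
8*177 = 1416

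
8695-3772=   4923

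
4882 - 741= 4141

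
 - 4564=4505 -9069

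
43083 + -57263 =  - 14180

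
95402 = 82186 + 13216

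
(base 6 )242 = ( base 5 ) 343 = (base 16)62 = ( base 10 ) 98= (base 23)46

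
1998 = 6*333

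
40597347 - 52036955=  - 11439608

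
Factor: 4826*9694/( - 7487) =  - 2^2*19^1*37^1*127^1*131^1*7487^( - 1 ) = - 46783244/7487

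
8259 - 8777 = - 518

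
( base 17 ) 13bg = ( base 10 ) 5983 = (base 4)1131133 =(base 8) 13537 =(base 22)C7L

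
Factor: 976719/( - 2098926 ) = -2^( - 1 ) * 3^(-2)* 47^( - 1)*211^1*827^(  -  1 )*1543^1 = - 325573/699642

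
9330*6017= 56138610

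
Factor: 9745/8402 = 2^( - 1)*5^1*1949^1*4201^( - 1) 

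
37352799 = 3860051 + 33492748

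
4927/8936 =4927/8936 = 0.55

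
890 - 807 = 83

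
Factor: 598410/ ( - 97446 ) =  - 3^1*5^1*61^1*149^( - 1 ) = - 915/149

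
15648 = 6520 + 9128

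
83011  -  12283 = 70728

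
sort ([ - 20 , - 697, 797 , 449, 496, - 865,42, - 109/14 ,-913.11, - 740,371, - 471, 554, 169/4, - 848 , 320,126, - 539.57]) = [ - 913.11,- 865, - 848,  -  740, - 697, - 539.57, - 471, - 20 , - 109/14,42, 169/4,126 , 320, 371,449,496, 554,797]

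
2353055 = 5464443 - 3111388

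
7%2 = 1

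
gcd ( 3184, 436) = 4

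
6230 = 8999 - 2769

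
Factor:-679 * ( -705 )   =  478695 = 3^1*5^1 * 7^1*47^1 *97^1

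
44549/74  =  602 + 1/74 = 602.01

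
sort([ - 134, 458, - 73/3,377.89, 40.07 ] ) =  [ - 134, - 73/3,40.07, 377.89 , 458 ] 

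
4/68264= 1/17066 = 0.00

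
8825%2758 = 551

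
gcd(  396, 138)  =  6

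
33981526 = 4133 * 8222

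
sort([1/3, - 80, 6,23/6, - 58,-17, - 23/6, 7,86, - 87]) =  [ - 87,-80, - 58, - 17, - 23/6, 1/3, 23/6, 6, 7, 86 ]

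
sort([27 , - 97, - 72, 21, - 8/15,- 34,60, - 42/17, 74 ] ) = [ - 97, - 72, - 34, - 42/17,  -  8/15,21 , 27,60,74]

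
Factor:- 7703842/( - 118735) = 2^1*5^( - 1 )*769^1 *5009^1*23747^( - 1 )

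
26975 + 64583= 91558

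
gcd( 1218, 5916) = 174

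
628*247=155116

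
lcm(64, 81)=5184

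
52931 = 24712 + 28219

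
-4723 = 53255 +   -  57978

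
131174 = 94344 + 36830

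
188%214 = 188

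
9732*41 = 399012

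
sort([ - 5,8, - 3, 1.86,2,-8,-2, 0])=[ - 8, - 5,-3, - 2, 0,  1.86,  2,  8 ]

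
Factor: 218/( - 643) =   -  2^1*109^1*643^( - 1) 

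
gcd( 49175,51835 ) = 35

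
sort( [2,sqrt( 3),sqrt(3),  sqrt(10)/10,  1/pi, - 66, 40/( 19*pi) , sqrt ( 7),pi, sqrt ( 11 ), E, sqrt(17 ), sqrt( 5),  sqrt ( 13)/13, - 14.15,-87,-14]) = [ - 87,-66,-14.15, - 14,sqrt( 13 )/13, sqrt ( 10) /10, 1/pi, 40/( 19*pi ),sqrt( 3),sqrt(3 ), 2, sqrt(5), sqrt( 7), E, pi,sqrt( 11 ), sqrt( 17)] 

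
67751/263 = 67751/263 = 257.61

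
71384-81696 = - 10312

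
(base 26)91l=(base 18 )10GB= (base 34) 5AB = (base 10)6131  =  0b1011111110011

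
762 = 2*381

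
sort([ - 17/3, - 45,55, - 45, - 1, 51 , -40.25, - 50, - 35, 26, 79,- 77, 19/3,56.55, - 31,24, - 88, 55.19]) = [ - 88, - 77, - 50, -45,-45, - 40.25, - 35, - 31, -17/3, - 1, 19/3, 24, 26,51, 55, 55.19, 56.55, 79 ] 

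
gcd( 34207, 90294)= 1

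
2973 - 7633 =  - 4660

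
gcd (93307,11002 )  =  1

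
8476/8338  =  4238/4169 = 1.02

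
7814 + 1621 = 9435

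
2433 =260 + 2173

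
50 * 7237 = 361850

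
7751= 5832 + 1919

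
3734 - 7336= - 3602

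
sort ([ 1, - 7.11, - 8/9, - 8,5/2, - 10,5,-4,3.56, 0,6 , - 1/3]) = [ - 10,  -  8  ,  -  7.11, - 4, - 8/9, - 1/3,0,1,5/2,3.56,5,6]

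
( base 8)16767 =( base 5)221141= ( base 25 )c6l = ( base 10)7671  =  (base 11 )5844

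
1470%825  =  645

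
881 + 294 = 1175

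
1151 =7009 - 5858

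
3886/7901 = 3886/7901 = 0.49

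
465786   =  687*678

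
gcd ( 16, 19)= 1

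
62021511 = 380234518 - 318213007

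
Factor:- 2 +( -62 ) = -2^6 = -  64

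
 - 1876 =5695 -7571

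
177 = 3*59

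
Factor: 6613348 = 2^2 *7^1 * 251^1*941^1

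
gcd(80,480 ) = 80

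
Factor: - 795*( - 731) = 3^1*5^1*17^1*43^1*53^1 = 581145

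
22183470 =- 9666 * ( - 2295)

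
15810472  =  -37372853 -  - 53183325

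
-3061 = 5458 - 8519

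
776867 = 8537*91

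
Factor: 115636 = 2^2*28909^1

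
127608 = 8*15951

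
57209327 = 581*98467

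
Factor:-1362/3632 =  -  3/8 = - 2^(  -  3 )* 3^1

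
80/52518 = 40/26259 =0.00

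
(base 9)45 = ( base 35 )16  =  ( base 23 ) 1i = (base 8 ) 51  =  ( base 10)41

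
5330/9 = 5330/9 = 592.22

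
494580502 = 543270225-48689723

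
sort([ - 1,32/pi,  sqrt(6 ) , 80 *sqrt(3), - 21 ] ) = [-21, -1 , sqrt( 6 ),  32/pi, 80* sqrt( 3 )]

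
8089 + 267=8356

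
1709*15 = 25635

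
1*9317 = 9317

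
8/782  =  4/391 = 0.01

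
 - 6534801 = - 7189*909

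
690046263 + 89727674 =779773937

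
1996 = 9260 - 7264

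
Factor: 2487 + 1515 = 2^1*3^1*23^1*29^1= 4002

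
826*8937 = 7381962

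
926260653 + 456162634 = 1382423287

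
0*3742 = 0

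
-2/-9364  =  1/4682 = 0.00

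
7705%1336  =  1025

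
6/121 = 6/121 = 0.05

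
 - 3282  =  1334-4616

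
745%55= 30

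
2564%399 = 170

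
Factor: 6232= 2^3*19^1* 41^1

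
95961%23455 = 2141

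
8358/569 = 8358/569 = 14.69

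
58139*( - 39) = -2267421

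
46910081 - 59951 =46850130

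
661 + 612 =1273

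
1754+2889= 4643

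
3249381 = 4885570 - 1636189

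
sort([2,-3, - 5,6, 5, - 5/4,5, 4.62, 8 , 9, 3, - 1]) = [ - 5, - 3,-5/4, - 1, 2 , 3,  4.62, 5, 5,6, 8,9 ] 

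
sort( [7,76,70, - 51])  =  [ - 51,  7, 70 , 76]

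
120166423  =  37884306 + 82282117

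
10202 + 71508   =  81710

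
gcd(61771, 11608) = 1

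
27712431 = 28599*969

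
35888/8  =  4486 = 4486.00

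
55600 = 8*6950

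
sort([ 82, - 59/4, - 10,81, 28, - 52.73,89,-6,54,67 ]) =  [ - 52.73, - 59/4, - 10, - 6,28,54,67, 81,82, 89 ] 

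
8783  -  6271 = 2512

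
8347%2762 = 61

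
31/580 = 31/580=0.05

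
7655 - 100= 7555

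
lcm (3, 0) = 0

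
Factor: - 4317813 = -3^3*17^1*23^1*409^1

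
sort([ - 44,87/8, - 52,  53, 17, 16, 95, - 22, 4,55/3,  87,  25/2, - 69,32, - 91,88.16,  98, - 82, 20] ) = [ - 91,-82, - 69, - 52 , - 44, - 22,4, 87/8,25/2,16,17, 55/3, 20,32, 53 , 87,88.16,  95 , 98 ] 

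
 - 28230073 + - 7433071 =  - 35663144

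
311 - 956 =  - 645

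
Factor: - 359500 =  - 2^2*5^3*719^1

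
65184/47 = 65184/47 = 1386.89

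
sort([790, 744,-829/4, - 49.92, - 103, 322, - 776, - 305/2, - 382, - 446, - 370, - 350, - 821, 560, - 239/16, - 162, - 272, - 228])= [ - 821, - 776, - 446, - 382, - 370,  -  350, - 272, - 228, - 829/4, - 162 , - 305/2,-103, - 49.92, - 239/16,  322, 560, 744,790] 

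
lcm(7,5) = 35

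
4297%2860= 1437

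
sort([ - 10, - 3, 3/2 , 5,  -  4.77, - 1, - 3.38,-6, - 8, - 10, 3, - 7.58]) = [ - 10 , - 10, - 8, - 7.58, - 6, - 4.77,  -  3.38,  -  3,-1, 3/2, 3, 5] 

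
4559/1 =4559 = 4559.00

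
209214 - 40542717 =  - 40333503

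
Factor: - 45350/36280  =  -2^( - 2 )*5^1 = -5/4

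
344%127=90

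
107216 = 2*53608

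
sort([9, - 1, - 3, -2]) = [ -3, - 2,-1,9] 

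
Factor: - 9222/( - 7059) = 2^1*13^(-1 ) *29^1*53^1 * 181^( - 1) = 3074/2353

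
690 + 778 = 1468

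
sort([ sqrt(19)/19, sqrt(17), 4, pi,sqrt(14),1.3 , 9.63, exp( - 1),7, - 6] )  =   [ - 6,sqrt(19)/19 , exp(- 1 ), 1.3,pi,sqrt( 14),4, sqrt(17),7,9.63] 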